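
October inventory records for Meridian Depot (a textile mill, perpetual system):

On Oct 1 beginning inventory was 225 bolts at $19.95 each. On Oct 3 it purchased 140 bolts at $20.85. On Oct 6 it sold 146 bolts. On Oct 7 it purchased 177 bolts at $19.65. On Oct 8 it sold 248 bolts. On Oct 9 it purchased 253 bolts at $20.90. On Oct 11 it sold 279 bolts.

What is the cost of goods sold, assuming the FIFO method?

Oct 6, 146 sold [FIFO — oldest first]: 146 @ $19.95 = $2,912.70
Oct 8, 248 sold [FIFO — oldest first]: 79 @ $19.95 + 140 @ $20.85 + 29 @ $19.65 = $5,064.90
Oct 11, 279 sold [FIFO — oldest first]: 148 @ $19.65 + 131 @ $20.90 = $5,646.10
Total COGS = $2,912.70 + $5,064.90 + $5,646.10 = $13,623.70
Ending inventory: 122 @ $20.90 = $2,549.80
Check: goods available $16,173.50 = COGS $13,623.70 + ending $2,549.80

COGS = $13,623.70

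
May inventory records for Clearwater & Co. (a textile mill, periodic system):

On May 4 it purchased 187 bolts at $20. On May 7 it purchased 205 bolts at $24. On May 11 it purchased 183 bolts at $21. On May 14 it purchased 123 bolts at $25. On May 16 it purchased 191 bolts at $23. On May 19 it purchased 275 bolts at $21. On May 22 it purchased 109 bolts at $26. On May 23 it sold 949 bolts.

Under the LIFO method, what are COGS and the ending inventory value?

May 23, 949 sold [LIFO — newest first]: 109 @ $26 + 275 @ $21 + 191 @ $23 + 123 @ $25 + 183 @ $21 + 68 @ $24 = $21,552
Ending inventory: 187 @ $20 + 137 @ $24 = $7,028

COGS = $21,552; ending inventory = $7,028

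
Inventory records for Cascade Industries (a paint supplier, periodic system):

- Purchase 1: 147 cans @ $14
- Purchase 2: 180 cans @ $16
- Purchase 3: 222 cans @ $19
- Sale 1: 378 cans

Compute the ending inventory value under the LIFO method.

Sale 1 (378) [LIFO — newest first]: 222 @ $19 + 156 @ $16 = $6,714
Ending inventory: 147 @ $14 + 24 @ $16 = $2,442

Ending inventory = $2,442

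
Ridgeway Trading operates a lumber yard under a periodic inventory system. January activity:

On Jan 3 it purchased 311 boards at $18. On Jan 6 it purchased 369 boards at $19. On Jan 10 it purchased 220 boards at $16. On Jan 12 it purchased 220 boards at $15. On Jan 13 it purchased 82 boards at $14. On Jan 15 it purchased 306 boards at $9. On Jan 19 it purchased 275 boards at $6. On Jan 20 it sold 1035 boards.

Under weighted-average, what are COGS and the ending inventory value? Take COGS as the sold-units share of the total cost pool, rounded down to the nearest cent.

Jan 20, sell 1035: 1035/1783 × $24,981.00 → $14,501.02
Ending inventory (cost pool remaining) = $10,479.98

COGS = $14,501.02; ending inventory = $10,479.98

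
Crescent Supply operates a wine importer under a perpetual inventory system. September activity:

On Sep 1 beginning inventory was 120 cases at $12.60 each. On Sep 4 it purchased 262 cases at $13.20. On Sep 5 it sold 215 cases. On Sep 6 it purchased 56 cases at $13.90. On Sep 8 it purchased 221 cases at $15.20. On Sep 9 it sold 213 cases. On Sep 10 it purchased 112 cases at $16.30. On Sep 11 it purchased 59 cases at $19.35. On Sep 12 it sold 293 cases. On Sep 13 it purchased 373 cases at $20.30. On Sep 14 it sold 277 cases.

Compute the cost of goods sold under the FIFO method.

COGS = $15,485.65

Sep 5, 215 sold [FIFO — oldest first]: 120 @ $12.60 + 95 @ $13.20 = $2,766.00
Sep 9, 213 sold [FIFO — oldest first]: 167 @ $13.20 + 46 @ $13.90 = $2,843.80
Sep 12, 293 sold [FIFO — oldest first]: 10 @ $13.90 + 221 @ $15.20 + 62 @ $16.30 = $4,508.80
Sep 14, 277 sold [FIFO — oldest first]: 50 @ $16.30 + 59 @ $19.35 + 168 @ $20.30 = $5,367.05
Total COGS = $2,766.00 + $2,843.80 + $4,508.80 + $5,367.05 = $15,485.65
Ending inventory: 205 @ $20.30 = $4,161.50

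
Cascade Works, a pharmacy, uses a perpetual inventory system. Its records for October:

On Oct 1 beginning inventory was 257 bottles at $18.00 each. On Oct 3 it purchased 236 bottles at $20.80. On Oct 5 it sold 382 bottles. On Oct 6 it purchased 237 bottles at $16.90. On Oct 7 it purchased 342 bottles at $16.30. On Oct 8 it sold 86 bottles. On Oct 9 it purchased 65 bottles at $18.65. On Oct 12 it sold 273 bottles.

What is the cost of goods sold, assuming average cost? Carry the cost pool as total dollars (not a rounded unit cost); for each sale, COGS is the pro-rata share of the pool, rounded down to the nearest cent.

After Oct 1: 257 on hand, pool $4,626.00 (≈ $18.0000 each)
After Oct 3: 493 on hand, pool $9,534.80 (≈ $19.3404 each)
Oct 5, sell 382: 382/493 × $9,534.80 → $7,388.01
After Oct 6: 348 on hand, pool $6,152.09 (≈ $17.6784 each)
After Oct 7: 690 on hand, pool $11,726.69 (≈ $16.9952 each)
Oct 8, sell 86: 86/690 × $11,726.69 → $1,461.58
After Oct 9: 669 on hand, pool $11,477.36 (≈ $17.1560 each)
Oct 12, sell 273: 273/669 × $11,477.36 → $4,683.58
Total COGS = $7,388.01 + $1,461.58 + $4,683.58 = $13,533.17
Ending inventory (cost pool remaining) = $6,793.78
Check: goods available $20,326.95 = COGS $13,533.17 + ending $6,793.78

COGS = $13,533.17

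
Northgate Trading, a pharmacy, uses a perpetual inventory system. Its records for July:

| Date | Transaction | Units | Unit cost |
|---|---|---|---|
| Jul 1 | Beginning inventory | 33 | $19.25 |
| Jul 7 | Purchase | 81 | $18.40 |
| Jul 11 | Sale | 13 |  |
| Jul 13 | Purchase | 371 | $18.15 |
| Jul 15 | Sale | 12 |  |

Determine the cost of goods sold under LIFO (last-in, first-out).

COGS = $457.00

Jul 11, 13 sold [LIFO — newest first]: 13 @ $18.40 = $239.20
Jul 15, 12 sold [LIFO — newest first]: 12 @ $18.15 = $217.80
Total COGS = $239.20 + $217.80 = $457.00
Ending inventory: 33 @ $19.25 + 68 @ $18.40 + 359 @ $18.15 = $8,402.30
Check: goods available $8,859.30 = COGS $457.00 + ending $8,402.30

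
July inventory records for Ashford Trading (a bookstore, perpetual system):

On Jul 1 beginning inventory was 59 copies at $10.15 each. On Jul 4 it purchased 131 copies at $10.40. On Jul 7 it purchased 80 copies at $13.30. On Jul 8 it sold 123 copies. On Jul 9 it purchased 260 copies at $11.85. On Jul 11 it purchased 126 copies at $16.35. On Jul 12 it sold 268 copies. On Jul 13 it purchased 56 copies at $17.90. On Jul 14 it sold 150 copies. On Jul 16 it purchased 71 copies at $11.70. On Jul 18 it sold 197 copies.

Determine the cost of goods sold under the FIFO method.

COGS = $9,472.95

Jul 8, 123 sold [FIFO — oldest first]: 59 @ $10.15 + 64 @ $10.40 = $1,264.45
Jul 12, 268 sold [FIFO — oldest first]: 67 @ $10.40 + 80 @ $13.30 + 121 @ $11.85 = $3,194.65
Jul 14, 150 sold [FIFO — oldest first]: 139 @ $11.85 + 11 @ $16.35 = $1,827.00
Jul 18, 197 sold [FIFO — oldest first]: 115 @ $16.35 + 56 @ $17.90 + 26 @ $11.70 = $3,186.85
Total COGS = $1,264.45 + $3,194.65 + $1,827.00 + $3,186.85 = $9,472.95
Ending inventory: 45 @ $11.70 = $526.50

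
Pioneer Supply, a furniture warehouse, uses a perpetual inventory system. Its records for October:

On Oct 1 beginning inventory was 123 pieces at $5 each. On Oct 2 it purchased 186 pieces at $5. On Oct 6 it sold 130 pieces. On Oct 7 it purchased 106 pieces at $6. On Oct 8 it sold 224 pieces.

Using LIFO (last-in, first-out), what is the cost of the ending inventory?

Oct 6, 130 sold [LIFO — newest first]: 130 @ $5 = $650
Oct 8, 224 sold [LIFO — newest first]: 106 @ $6 + 56 @ $5 + 62 @ $5 = $1,226
Total COGS = $650 + $1,226 = $1,876
Ending inventory: 61 @ $5 = $305

Ending inventory = $305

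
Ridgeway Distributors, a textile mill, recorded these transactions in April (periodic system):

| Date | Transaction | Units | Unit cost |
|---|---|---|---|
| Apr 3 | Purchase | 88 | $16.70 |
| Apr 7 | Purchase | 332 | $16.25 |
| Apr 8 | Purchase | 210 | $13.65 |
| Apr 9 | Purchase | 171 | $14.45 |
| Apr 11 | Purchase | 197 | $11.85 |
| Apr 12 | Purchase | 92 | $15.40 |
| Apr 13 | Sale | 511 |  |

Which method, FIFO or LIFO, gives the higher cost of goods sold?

FIFO

FIFO COGS: 88 @ $16.70 + 332 @ $16.25 + 91 @ $13.65 = $8,106.75
LIFO COGS: 92 @ $15.40 + 197 @ $11.85 + 171 @ $14.45 + 51 @ $13.65 = $6,918.35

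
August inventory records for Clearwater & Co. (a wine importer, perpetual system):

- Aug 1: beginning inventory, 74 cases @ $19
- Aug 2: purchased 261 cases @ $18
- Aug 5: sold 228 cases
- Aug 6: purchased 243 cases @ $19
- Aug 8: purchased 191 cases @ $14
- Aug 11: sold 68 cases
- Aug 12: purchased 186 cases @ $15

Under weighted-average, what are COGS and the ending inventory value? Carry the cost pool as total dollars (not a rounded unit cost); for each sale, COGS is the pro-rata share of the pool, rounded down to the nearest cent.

COGS = $5,315.84; ending inventory = $10,869.16

After Aug 1: 74 on hand, pool $1,406.00 (≈ $19.0000 each)
After Aug 2: 335 on hand, pool $6,104.00 (≈ $18.2209 each)
Aug 5, sell 228: 228/335 × $6,104.00 → $4,154.36
After Aug 6: 350 on hand, pool $6,566.64 (≈ $18.7618 each)
After Aug 8: 541 on hand, pool $9,240.64 (≈ $17.0807 each)
Aug 11, sell 68: 68/541 × $9,240.64 → $1,161.48
After Aug 12: 659 on hand, pool $10,869.16 (≈ $16.4934 each)
Total COGS = $4,154.36 + $1,161.48 = $5,315.84
Ending inventory (cost pool remaining) = $10,869.16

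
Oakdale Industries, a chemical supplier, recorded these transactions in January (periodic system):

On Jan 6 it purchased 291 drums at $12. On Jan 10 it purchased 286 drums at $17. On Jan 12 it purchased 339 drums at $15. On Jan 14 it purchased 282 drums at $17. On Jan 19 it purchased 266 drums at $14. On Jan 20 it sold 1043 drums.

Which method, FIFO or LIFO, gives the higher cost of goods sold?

FIFO COGS: 291 @ $12 + 286 @ $17 + 339 @ $15 + 127 @ $17 = $15,598
LIFO COGS: 266 @ $14 + 282 @ $17 + 339 @ $15 + 156 @ $17 = $16,255

LIFO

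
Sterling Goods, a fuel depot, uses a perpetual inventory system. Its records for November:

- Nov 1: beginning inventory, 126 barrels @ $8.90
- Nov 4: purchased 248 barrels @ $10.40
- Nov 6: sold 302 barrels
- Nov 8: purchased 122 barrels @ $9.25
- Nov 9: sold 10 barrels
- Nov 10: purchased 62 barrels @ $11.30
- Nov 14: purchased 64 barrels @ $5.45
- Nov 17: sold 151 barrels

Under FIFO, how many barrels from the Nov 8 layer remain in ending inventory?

33

Nov 6, 302 sold [FIFO — oldest first]: 126 @ $8.90 + 176 @ $10.40 = $2,951.80
Nov 9, 10 sold [FIFO — oldest first]: 10 @ $10.40 = $104.00
Nov 17, 151 sold [FIFO — oldest first]: 62 @ $10.40 + 89 @ $9.25 = $1,468.05
Total COGS = $2,951.80 + $104.00 + $1,468.05 = $4,523.85
Ending inventory: 33 @ $9.25 + 62 @ $11.30 + 64 @ $5.45 = $1,354.65
Check: goods available $5,878.50 = COGS $4,523.85 + ending $1,354.65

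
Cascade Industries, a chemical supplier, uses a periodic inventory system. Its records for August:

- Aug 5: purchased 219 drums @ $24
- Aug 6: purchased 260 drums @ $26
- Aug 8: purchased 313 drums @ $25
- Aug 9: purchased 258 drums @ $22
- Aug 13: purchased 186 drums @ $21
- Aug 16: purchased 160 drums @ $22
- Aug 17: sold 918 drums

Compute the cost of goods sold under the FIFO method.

COGS = $22,613

Aug 17, 918 sold [FIFO — oldest first]: 219 @ $24 + 260 @ $26 + 313 @ $25 + 126 @ $22 = $22,613
Ending inventory: 132 @ $22 + 186 @ $21 + 160 @ $22 = $10,330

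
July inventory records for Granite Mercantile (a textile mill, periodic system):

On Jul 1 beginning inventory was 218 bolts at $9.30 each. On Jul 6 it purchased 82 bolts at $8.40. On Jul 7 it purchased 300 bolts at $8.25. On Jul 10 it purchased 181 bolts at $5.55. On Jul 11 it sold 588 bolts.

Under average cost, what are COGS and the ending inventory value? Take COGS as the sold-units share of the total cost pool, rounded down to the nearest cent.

COGS = $4,664.66; ending inventory = $1,531.09

Jul 11, sell 588: 588/781 × $6,195.75 → $4,664.66
Ending inventory (cost pool remaining) = $1,531.09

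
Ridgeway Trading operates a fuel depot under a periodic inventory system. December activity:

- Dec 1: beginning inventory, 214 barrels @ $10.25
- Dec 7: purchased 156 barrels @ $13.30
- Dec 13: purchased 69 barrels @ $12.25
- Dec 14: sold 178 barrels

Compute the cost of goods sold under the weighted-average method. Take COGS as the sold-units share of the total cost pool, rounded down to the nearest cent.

Dec 14, sell 178: 178/439 × $5,113.55 → $2,073.37
Ending inventory (cost pool remaining) = $3,040.18
Check: goods available $5,113.55 = COGS $2,073.37 + ending $3,040.18

COGS = $2,073.37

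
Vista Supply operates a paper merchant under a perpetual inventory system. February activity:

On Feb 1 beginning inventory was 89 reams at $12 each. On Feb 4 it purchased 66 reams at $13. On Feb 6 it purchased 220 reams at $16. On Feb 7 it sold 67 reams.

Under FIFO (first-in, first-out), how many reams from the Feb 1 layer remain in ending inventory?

22

Feb 7, 67 sold [FIFO — oldest first]: 67 @ $12 = $804
Ending inventory: 22 @ $12 + 66 @ $13 + 220 @ $16 = $4,642
Check: goods available $5,446 = COGS $804 + ending $4,642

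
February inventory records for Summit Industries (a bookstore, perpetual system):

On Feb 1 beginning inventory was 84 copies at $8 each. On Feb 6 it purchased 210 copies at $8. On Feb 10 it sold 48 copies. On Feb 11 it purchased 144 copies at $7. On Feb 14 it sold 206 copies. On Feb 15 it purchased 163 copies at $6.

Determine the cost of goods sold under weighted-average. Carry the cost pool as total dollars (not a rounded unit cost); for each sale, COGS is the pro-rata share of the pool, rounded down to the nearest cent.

After Feb 1: 84 on hand, pool $672.00 (≈ $8.0000 each)
After Feb 6: 294 on hand, pool $2,352.00 (≈ $8.0000 each)
Feb 10, sell 48: 48/294 × $2,352.00 → $384.00
After Feb 11: 390 on hand, pool $2,976.00 (≈ $7.6308 each)
Feb 14, sell 206: 206/390 × $2,976.00 → $1,571.93
After Feb 15: 347 on hand, pool $2,382.07 (≈ $6.8648 each)
Total COGS = $384.00 + $1,571.93 = $1,955.93
Ending inventory (cost pool remaining) = $2,382.07

COGS = $1,955.93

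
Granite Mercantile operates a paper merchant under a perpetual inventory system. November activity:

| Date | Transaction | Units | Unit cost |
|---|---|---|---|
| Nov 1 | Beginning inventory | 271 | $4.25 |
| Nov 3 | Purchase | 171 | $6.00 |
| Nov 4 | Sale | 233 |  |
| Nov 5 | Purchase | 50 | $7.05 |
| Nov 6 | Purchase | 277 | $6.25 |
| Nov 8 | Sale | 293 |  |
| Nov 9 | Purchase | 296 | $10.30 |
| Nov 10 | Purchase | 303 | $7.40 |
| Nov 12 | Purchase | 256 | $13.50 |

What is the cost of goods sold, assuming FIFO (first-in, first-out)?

Nov 4, 233 sold [FIFO — oldest first]: 233 @ $4.25 = $990.25
Nov 8, 293 sold [FIFO — oldest first]: 38 @ $4.25 + 171 @ $6.00 + 50 @ $7.05 + 34 @ $6.25 = $1,752.50
Total COGS = $990.25 + $1,752.50 = $2,742.75
Ending inventory: 243 @ $6.25 + 296 @ $10.30 + 303 @ $7.40 + 256 @ $13.50 = $10,265.75
Check: goods available $13,008.50 = COGS $2,742.75 + ending $10,265.75

COGS = $2,742.75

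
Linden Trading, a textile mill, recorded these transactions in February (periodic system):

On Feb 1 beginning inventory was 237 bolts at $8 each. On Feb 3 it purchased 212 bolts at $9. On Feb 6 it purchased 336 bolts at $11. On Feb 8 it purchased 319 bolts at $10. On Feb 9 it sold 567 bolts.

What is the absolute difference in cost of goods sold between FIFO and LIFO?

FIFO COGS: 237 @ $8 + 212 @ $9 + 118 @ $11 = $5,102
LIFO COGS: 319 @ $10 + 248 @ $11 = $5,918
Difference = |$5,102 − $5,918| = $816

$816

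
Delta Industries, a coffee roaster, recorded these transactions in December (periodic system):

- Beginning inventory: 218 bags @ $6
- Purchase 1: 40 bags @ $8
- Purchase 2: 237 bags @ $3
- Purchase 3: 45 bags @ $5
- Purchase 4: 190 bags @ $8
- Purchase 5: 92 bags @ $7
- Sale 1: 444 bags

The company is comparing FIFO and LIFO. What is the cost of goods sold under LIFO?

COGS = $2,740

FIFO COGS: 218 @ $6 + 40 @ $8 + 186 @ $3 = $2,186
LIFO COGS: 92 @ $7 + 190 @ $8 + 45 @ $5 + 117 @ $3 = $2,740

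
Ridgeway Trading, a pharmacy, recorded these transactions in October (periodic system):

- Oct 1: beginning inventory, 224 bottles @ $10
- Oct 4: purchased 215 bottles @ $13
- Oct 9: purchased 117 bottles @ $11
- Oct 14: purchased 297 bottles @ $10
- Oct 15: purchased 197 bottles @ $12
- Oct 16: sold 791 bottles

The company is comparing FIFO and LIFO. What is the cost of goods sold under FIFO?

COGS = $8,672

FIFO COGS: 224 @ $10 + 215 @ $13 + 117 @ $11 + 235 @ $10 = $8,672
LIFO COGS: 197 @ $12 + 297 @ $10 + 117 @ $11 + 180 @ $13 = $8,961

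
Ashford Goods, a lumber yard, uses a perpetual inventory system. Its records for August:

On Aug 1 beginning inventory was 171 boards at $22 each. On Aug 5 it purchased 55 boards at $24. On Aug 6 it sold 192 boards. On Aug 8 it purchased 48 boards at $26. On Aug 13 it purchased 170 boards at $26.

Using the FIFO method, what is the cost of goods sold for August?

Aug 6, 192 sold [FIFO — oldest first]: 171 @ $22 + 21 @ $24 = $4,266
Ending inventory: 34 @ $24 + 48 @ $26 + 170 @ $26 = $6,484
Check: goods available $10,750 = COGS $4,266 + ending $6,484

COGS = $4,266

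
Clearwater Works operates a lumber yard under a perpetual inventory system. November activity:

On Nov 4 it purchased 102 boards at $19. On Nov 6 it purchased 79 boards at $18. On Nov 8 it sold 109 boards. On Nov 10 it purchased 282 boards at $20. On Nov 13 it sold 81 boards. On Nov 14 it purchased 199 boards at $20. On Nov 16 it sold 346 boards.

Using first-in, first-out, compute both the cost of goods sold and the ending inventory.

Nov 8, 109 sold [FIFO — oldest first]: 102 @ $19 + 7 @ $18 = $2,064
Nov 13, 81 sold [FIFO — oldest first]: 72 @ $18 + 9 @ $20 = $1,476
Nov 16, 346 sold [FIFO — oldest first]: 273 @ $20 + 73 @ $20 = $6,920
Total COGS = $2,064 + $1,476 + $6,920 = $10,460
Ending inventory: 126 @ $20 = $2,520

COGS = $10,460; ending inventory = $2,520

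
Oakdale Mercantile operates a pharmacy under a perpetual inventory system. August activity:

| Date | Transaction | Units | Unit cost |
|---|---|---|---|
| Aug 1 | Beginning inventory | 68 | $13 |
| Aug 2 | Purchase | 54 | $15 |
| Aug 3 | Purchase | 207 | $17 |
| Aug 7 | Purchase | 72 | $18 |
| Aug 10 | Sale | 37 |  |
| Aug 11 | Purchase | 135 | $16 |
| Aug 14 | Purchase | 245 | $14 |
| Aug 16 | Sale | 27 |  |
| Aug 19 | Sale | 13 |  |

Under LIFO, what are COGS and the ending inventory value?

COGS = $1,226; ending inventory = $10,873

Aug 10, 37 sold [LIFO — newest first]: 37 @ $18 = $666
Aug 16, 27 sold [LIFO — newest first]: 27 @ $14 = $378
Aug 19, 13 sold [LIFO — newest first]: 13 @ $14 = $182
Total COGS = $666 + $378 + $182 = $1,226
Ending inventory: 68 @ $13 + 54 @ $15 + 207 @ $17 + 35 @ $18 + 135 @ $16 + 205 @ $14 = $10,873
Check: goods available $12,099 = COGS $1,226 + ending $10,873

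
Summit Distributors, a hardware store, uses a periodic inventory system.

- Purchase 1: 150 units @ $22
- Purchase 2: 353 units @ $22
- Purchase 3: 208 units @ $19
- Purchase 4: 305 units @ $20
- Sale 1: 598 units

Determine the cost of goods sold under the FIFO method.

COGS = $12,871

Sale 1 (598) [FIFO — oldest first]: 150 @ $22 + 353 @ $22 + 95 @ $19 = $12,871
Ending inventory: 113 @ $19 + 305 @ $20 = $8,247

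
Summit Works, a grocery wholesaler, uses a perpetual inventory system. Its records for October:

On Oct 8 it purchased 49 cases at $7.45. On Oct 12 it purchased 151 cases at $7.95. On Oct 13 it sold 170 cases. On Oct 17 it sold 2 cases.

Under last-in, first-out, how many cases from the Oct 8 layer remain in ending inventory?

28

Oct 13, 170 sold [LIFO — newest first]: 151 @ $7.95 + 19 @ $7.45 = $1,342.00
Oct 17, 2 sold [LIFO — newest first]: 2 @ $7.45 = $14.90
Total COGS = $1,342.00 + $14.90 = $1,356.90
Ending inventory: 28 @ $7.45 = $208.60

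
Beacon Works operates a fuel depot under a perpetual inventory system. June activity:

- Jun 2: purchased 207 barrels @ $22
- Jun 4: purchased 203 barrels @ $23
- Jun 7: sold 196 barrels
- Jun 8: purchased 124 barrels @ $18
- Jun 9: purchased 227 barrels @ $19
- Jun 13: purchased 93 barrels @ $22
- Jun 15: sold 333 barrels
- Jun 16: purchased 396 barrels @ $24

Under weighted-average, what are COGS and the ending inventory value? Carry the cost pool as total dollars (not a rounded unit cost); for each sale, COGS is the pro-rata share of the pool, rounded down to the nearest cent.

After Jun 2: 207 on hand, pool $4,554.00 (≈ $22.0000 each)
After Jun 4: 410 on hand, pool $9,223.00 (≈ $22.4951 each)
Jun 7, sell 196: 196/410 × $9,223.00 → $4,409.04
After Jun 8: 338 on hand, pool $7,045.96 (≈ $20.8460 each)
After Jun 9: 565 on hand, pool $11,358.96 (≈ $20.1044 each)
After Jun 13: 658 on hand, pool $13,404.96 (≈ $20.3723 each)
Jun 15, sell 333: 333/658 × $13,404.96 → $6,783.96
After Jun 16: 721 on hand, pool $16,125.00 (≈ $22.3648 each)
Total COGS = $4,409.04 + $6,783.96 = $11,193.00
Ending inventory (cost pool remaining) = $16,125.00
Check: goods available $27,318.00 = COGS $11,193.00 + ending $16,125.00

COGS = $11,193.00; ending inventory = $16,125.00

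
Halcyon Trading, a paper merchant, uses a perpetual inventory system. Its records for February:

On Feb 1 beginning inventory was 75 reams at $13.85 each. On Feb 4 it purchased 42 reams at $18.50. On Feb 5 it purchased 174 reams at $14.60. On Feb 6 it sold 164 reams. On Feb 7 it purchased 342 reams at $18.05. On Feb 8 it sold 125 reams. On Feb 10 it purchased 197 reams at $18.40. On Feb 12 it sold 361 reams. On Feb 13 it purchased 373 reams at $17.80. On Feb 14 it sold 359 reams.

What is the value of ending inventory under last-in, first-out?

Ending inventory = $3,167.60

Feb 6, 164 sold [LIFO — newest first]: 164 @ $14.60 = $2,394.40
Feb 8, 125 sold [LIFO — newest first]: 125 @ $18.05 = $2,256.25
Feb 12, 361 sold [LIFO — newest first]: 197 @ $18.40 + 164 @ $18.05 = $6,585.00
Feb 14, 359 sold [LIFO — newest first]: 359 @ $17.80 = $6,390.20
Total COGS = $2,394.40 + $2,256.25 + $6,585.00 + $6,390.20 = $17,625.85
Ending inventory: 75 @ $13.85 + 42 @ $18.50 + 10 @ $14.60 + 53 @ $18.05 + 14 @ $17.80 = $3,167.60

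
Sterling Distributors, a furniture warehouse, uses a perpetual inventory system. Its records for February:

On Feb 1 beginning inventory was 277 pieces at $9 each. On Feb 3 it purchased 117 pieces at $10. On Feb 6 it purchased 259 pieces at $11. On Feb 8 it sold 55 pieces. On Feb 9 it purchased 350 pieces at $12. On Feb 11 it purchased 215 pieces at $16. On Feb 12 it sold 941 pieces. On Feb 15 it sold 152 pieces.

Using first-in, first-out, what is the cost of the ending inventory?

Feb 8, 55 sold [FIFO — oldest first]: 55 @ $9 = $495
Feb 12, 941 sold [FIFO — oldest first]: 222 @ $9 + 117 @ $10 + 259 @ $11 + 343 @ $12 = $10,133
Feb 15, 152 sold [FIFO — oldest first]: 7 @ $12 + 145 @ $16 = $2,404
Total COGS = $495 + $10,133 + $2,404 = $13,032
Ending inventory: 70 @ $16 = $1,120

Ending inventory = $1,120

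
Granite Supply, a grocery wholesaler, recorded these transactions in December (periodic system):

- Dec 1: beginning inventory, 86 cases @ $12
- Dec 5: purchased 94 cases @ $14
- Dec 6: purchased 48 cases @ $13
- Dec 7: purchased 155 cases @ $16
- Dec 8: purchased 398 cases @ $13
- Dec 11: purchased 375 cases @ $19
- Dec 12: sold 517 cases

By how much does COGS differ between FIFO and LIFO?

FIFO COGS: 86 @ $12 + 94 @ $14 + 48 @ $13 + 155 @ $16 + 134 @ $13 = $7,194
LIFO COGS: 375 @ $19 + 142 @ $13 = $8,971
Difference = |$7,194 − $8,971| = $1,777

$1,777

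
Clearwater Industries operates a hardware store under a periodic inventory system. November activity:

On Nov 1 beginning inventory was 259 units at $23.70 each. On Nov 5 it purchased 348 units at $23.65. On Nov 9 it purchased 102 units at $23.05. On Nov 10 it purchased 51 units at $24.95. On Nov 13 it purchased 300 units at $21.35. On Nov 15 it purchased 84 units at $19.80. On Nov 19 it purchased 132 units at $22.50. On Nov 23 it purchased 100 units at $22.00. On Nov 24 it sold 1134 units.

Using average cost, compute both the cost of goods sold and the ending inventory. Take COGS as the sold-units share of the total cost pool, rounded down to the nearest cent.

Nov 24, sell 1134: 1134/1376 × $31,230.25 → $25,737.72
Ending inventory (cost pool remaining) = $5,492.53
Check: goods available $31,230.25 = COGS $25,737.72 + ending $5,492.53

COGS = $25,737.72; ending inventory = $5,492.53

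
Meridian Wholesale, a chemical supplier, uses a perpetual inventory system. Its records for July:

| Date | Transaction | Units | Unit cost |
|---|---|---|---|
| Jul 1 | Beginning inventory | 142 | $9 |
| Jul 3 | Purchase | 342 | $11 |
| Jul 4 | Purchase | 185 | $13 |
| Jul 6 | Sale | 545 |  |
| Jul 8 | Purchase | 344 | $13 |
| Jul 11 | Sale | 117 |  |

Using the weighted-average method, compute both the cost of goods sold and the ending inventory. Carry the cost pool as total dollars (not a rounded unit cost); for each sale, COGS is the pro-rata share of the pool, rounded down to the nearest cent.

COGS = $7,528.03; ending inventory = $4,388.97

After Jul 1: 142 on hand, pool $1,278.00 (≈ $9.0000 each)
After Jul 3: 484 on hand, pool $5,040.00 (≈ $10.4132 each)
After Jul 4: 669 on hand, pool $7,445.00 (≈ $11.1286 each)
Jul 6, sell 545: 545/669 × $7,445.00 → $6,065.05
After Jul 8: 468 on hand, pool $5,851.95 (≈ $12.5042 each)
Jul 11, sell 117: 117/468 × $5,851.95 → $1,462.98
Total COGS = $6,065.05 + $1,462.98 = $7,528.03
Ending inventory (cost pool remaining) = $4,388.97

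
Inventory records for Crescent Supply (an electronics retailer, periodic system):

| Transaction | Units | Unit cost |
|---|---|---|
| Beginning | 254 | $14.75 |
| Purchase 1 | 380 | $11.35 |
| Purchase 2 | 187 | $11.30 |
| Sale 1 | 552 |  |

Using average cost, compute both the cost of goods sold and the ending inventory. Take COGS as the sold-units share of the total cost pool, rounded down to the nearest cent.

Sale 1, sell 552: 552/821 × $10,172.60 → $6,839.55
Ending inventory (cost pool remaining) = $3,333.05
Check: goods available $10,172.60 = COGS $6,839.55 + ending $3,333.05

COGS = $6,839.55; ending inventory = $3,333.05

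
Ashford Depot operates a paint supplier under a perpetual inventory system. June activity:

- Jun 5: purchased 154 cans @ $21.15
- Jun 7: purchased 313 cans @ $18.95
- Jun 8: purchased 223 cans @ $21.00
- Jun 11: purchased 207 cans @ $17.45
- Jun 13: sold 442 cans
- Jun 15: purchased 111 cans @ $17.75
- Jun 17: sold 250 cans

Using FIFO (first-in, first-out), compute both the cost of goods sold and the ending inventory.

COGS = $13,906.35; ending inventory = $5,547.50

Jun 13, 442 sold [FIFO — oldest first]: 154 @ $21.15 + 288 @ $18.95 = $8,714.70
Jun 17, 250 sold [FIFO — oldest first]: 25 @ $18.95 + 223 @ $21.00 + 2 @ $17.45 = $5,191.65
Total COGS = $8,714.70 + $5,191.65 = $13,906.35
Ending inventory: 205 @ $17.45 + 111 @ $17.75 = $5,547.50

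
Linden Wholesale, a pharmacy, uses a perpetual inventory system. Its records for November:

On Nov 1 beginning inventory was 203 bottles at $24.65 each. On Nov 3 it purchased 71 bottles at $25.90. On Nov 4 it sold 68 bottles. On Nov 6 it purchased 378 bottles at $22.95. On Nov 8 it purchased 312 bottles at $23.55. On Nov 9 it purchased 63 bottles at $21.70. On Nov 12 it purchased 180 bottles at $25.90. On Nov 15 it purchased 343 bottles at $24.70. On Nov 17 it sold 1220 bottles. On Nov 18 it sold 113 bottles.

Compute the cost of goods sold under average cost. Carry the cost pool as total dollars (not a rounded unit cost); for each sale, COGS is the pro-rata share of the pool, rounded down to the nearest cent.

After Nov 1: 203 on hand, pool $5,003.95 (≈ $24.6500 each)
After Nov 3: 274 on hand, pool $6,842.85 (≈ $24.9739 each)
Nov 4, sell 68: 68/274 × $6,842.85 → $1,698.22
After Nov 6: 584 on hand, pool $13,819.73 (≈ $23.6639 each)
After Nov 8: 896 on hand, pool $21,167.33 (≈ $23.6243 each)
After Nov 9: 959 on hand, pool $22,534.43 (≈ $23.4978 each)
After Nov 12: 1139 on hand, pool $27,196.43 (≈ $23.8775 each)
After Nov 15: 1482 on hand, pool $35,668.53 (≈ $24.0678 each)
Nov 17, sell 1220: 1220/1482 × $35,668.53 → $29,362.75
Nov 18, sell 113: 113/262 × $6,305.78 → $2,719.66
Total COGS = $1,698.22 + $29,362.75 + $2,719.66 = $33,780.63
Ending inventory (cost pool remaining) = $3,586.12

COGS = $33,780.63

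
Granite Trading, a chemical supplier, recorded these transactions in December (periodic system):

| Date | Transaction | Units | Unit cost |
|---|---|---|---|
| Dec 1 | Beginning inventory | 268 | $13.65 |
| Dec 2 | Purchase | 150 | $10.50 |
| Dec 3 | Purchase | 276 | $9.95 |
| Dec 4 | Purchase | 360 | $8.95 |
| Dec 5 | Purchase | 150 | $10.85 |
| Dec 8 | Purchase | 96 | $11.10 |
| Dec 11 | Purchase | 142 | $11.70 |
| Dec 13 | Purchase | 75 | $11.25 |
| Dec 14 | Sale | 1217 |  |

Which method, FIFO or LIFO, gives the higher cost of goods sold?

FIFO COGS: 268 @ $13.65 + 150 @ $10.50 + 276 @ $9.95 + 360 @ $8.95 + 150 @ $10.85 + 13 @ $11.10 = $12,973.20
LIFO COGS: 75 @ $11.25 + 142 @ $11.70 + 96 @ $11.10 + 150 @ $10.85 + 360 @ $8.95 + 276 @ $9.95 + 118 @ $10.50 = $12,405.45

FIFO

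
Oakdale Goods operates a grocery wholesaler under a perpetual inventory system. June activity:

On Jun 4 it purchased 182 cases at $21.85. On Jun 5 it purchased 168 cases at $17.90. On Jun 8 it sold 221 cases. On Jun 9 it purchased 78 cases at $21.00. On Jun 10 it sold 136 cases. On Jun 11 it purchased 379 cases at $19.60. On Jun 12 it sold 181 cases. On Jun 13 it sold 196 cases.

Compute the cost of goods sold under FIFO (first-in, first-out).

COGS = $14,619.50

Jun 8, 221 sold [FIFO — oldest first]: 182 @ $21.85 + 39 @ $17.90 = $4,674.80
Jun 10, 136 sold [FIFO — oldest first]: 129 @ $17.90 + 7 @ $21.00 = $2,456.10
Jun 12, 181 sold [FIFO — oldest first]: 71 @ $21.00 + 110 @ $19.60 = $3,647.00
Jun 13, 196 sold [FIFO — oldest first]: 196 @ $19.60 = $3,841.60
Total COGS = $4,674.80 + $2,456.10 + $3,647.00 + $3,841.60 = $14,619.50
Ending inventory: 73 @ $19.60 = $1,430.80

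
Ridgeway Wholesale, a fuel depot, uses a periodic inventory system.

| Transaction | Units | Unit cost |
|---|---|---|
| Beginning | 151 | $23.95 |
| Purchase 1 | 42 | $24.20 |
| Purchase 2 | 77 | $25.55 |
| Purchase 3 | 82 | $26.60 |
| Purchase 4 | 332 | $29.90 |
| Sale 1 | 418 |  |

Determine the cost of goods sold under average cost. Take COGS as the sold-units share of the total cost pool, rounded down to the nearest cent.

COGS = $11,432.78

Sale 1, sell 418: 418/684 × $18,708.20 → $11,432.78
Ending inventory (cost pool remaining) = $7,275.42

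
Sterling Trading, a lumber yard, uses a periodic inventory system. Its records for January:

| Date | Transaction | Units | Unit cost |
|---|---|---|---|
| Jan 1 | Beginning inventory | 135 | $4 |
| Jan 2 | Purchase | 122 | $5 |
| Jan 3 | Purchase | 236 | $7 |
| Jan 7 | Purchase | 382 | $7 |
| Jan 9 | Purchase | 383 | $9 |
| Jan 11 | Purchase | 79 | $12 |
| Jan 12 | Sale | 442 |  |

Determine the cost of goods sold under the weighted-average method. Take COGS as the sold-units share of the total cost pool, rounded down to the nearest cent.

Jan 12, sell 442: 442/1337 × $9,871.00 → $3,263.26
Ending inventory (cost pool remaining) = $6,607.74
Check: goods available $9,871.00 = COGS $3,263.26 + ending $6,607.74

COGS = $3,263.26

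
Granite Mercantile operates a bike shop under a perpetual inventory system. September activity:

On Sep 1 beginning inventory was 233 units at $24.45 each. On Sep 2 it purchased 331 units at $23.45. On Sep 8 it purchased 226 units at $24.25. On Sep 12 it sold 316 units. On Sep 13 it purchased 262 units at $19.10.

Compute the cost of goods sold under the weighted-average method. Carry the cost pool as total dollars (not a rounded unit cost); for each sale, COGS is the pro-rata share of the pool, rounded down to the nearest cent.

COGS = $7,575.72

After Sep 1: 233 on hand, pool $5,696.85 (≈ $24.4500 each)
After Sep 2: 564 on hand, pool $13,458.80 (≈ $23.8631 each)
After Sep 8: 790 on hand, pool $18,939.30 (≈ $23.9738 each)
Sep 12, sell 316: 316/790 × $18,939.30 → $7,575.72
After Sep 13: 736 on hand, pool $16,367.78 (≈ $22.2388 each)
Ending inventory (cost pool remaining) = $16,367.78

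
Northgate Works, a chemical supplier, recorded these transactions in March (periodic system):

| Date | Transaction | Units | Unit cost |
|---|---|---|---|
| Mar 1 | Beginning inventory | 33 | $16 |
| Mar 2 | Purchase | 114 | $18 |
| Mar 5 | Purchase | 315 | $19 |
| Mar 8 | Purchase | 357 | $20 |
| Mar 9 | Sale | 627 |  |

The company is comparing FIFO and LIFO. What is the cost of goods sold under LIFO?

COGS = $12,270

FIFO COGS: 33 @ $16 + 114 @ $18 + 315 @ $19 + 165 @ $20 = $11,865
LIFO COGS: 357 @ $20 + 270 @ $19 = $12,270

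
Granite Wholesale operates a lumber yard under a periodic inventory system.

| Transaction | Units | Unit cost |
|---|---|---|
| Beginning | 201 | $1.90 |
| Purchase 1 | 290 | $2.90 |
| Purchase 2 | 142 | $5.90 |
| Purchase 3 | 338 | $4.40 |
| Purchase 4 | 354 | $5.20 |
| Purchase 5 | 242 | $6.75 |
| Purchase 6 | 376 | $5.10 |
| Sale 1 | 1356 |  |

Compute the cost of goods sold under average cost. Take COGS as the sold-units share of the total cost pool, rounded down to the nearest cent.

Sale 1, sell 1356: 1356/1943 × $8,939.80 → $6,238.99
Ending inventory (cost pool remaining) = $2,700.81

COGS = $6,238.99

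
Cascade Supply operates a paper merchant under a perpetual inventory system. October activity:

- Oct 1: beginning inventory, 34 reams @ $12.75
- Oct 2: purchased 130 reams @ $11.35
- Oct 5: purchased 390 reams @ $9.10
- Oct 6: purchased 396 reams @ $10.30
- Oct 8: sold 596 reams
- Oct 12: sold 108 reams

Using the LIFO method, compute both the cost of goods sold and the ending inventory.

Oct 8, 596 sold [LIFO — newest first]: 396 @ $10.30 + 200 @ $9.10 = $5,898.80
Oct 12, 108 sold [LIFO — newest first]: 108 @ $9.10 = $982.80
Total COGS = $5,898.80 + $982.80 = $6,881.60
Ending inventory: 34 @ $12.75 + 130 @ $11.35 + 82 @ $9.10 = $2,655.20
Check: goods available $9,536.80 = COGS $6,881.60 + ending $2,655.20

COGS = $6,881.60; ending inventory = $2,655.20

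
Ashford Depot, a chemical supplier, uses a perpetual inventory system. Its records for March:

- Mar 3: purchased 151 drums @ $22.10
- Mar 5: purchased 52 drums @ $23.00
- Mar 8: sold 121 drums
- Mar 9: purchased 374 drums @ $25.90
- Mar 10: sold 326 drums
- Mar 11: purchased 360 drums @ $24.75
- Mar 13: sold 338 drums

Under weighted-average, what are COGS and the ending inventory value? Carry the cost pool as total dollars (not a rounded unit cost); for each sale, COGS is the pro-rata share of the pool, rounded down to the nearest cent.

COGS = $19,347.20; ending inventory = $3,782.50

After Mar 3: 151 on hand, pool $3,337.10 (≈ $22.1000 each)
After Mar 5: 203 on hand, pool $4,533.10 (≈ $22.3305 each)
Mar 8, sell 121: 121/203 × $4,533.10 → $2,701.99
After Mar 9: 456 on hand, pool $11,517.71 (≈ $25.2581 each)
Mar 10, sell 326: 326/456 × $11,517.71 → $8,234.15
After Mar 11: 490 on hand, pool $12,193.56 (≈ $24.8848 each)
Mar 13, sell 338: 338/490 × $12,193.56 → $8,411.06
Total COGS = $2,701.99 + $8,234.15 + $8,411.06 = $19,347.20
Ending inventory (cost pool remaining) = $3,782.50
Check: goods available $23,129.70 = COGS $19,347.20 + ending $3,782.50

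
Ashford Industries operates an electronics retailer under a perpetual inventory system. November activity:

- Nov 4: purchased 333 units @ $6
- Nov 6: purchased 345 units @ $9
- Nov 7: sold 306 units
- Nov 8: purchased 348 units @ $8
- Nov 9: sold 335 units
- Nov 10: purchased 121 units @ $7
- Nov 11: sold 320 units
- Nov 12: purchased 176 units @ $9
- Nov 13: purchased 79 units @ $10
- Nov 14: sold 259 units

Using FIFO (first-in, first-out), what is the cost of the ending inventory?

Ending inventory = $1,717

Nov 7, 306 sold [FIFO — oldest first]: 306 @ $6 = $1,836
Nov 9, 335 sold [FIFO — oldest first]: 27 @ $6 + 308 @ $9 = $2,934
Nov 11, 320 sold [FIFO — oldest first]: 37 @ $9 + 283 @ $8 = $2,597
Nov 14, 259 sold [FIFO — oldest first]: 65 @ $8 + 121 @ $7 + 73 @ $9 = $2,024
Total COGS = $1,836 + $2,934 + $2,597 + $2,024 = $9,391
Ending inventory: 103 @ $9 + 79 @ $10 = $1,717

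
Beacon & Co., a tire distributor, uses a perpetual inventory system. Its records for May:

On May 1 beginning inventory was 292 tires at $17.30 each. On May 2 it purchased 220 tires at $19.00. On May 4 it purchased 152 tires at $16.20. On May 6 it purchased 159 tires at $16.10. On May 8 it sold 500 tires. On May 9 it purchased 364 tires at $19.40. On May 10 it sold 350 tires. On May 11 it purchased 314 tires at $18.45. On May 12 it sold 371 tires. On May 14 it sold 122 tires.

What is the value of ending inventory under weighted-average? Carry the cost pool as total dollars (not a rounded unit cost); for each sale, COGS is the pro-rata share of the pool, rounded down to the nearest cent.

After May 1: 292 on hand, pool $5,051.60 (≈ $17.3000 each)
After May 2: 512 on hand, pool $9,231.60 (≈ $18.0305 each)
After May 4: 664 on hand, pool $11,694.00 (≈ $17.6114 each)
After May 6: 823 on hand, pool $14,253.90 (≈ $17.3194 each)
May 8, sell 500: 500/823 × $14,253.90 → $8,659.72
After May 9: 687 on hand, pool $12,655.78 (≈ $18.4218 each)
May 10, sell 350: 350/687 × $12,655.78 → $6,447.63
After May 11: 651 on hand, pool $12,001.45 (≈ $18.4354 each)
May 12, sell 371: 371/651 × $12,001.45 → $6,839.53
May 14, sell 122: 122/280 × $5,161.92 → $2,249.12
Total COGS = $8,659.72 + $6,447.63 + $6,839.53 + $2,249.12 = $24,196.00
Ending inventory (cost pool remaining) = $2,912.80

Ending inventory = $2,912.80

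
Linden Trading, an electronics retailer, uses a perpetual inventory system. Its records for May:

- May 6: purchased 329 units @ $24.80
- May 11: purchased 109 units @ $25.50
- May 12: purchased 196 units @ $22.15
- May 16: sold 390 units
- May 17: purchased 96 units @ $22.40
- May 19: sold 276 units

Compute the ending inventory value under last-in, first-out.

May 16, 390 sold [LIFO — newest first]: 196 @ $22.15 + 109 @ $25.50 + 85 @ $24.80 = $9,228.90
May 19, 276 sold [LIFO — newest first]: 96 @ $22.40 + 180 @ $24.80 = $6,614.40
Total COGS = $9,228.90 + $6,614.40 = $15,843.30
Ending inventory: 64 @ $24.80 = $1,587.20

Ending inventory = $1,587.20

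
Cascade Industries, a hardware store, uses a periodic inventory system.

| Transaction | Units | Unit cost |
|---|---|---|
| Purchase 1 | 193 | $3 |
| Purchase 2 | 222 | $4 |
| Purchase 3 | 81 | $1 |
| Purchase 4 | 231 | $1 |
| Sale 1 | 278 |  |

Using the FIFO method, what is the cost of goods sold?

COGS = $919

Sale 1 (278) [FIFO — oldest first]: 193 @ $3 + 85 @ $4 = $919
Ending inventory: 137 @ $4 + 81 @ $1 + 231 @ $1 = $860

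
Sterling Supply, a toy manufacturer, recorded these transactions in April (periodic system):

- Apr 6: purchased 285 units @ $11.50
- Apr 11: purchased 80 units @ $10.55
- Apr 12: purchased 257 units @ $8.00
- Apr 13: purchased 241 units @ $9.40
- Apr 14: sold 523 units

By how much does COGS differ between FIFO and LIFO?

FIFO COGS: 285 @ $11.50 + 80 @ $10.55 + 158 @ $8.00 = $5,385.50
LIFO COGS: 241 @ $9.40 + 257 @ $8.00 + 25 @ $10.55 = $4,585.15
Difference = |$5,385.50 − $4,585.15| = $800.35

$800.35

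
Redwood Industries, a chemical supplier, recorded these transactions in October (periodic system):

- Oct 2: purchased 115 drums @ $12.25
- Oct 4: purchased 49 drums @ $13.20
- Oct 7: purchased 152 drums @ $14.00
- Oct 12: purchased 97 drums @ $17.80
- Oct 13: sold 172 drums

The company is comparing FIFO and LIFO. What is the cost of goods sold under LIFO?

FIFO COGS: 115 @ $12.25 + 49 @ $13.20 + 8 @ $14.00 = $2,167.55
LIFO COGS: 97 @ $17.80 + 75 @ $14.00 = $2,776.60

COGS = $2,776.60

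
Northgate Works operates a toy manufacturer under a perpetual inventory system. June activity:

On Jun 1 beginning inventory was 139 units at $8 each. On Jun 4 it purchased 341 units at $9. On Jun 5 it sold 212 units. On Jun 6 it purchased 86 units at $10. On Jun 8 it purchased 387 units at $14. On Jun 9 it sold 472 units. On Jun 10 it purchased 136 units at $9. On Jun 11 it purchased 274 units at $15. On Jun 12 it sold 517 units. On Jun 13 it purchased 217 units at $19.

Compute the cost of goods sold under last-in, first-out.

COGS = $14,474

Jun 5, 212 sold [LIFO — newest first]: 212 @ $9 = $1,908
Jun 9, 472 sold [LIFO — newest first]: 387 @ $14 + 85 @ $10 = $6,268
Jun 12, 517 sold [LIFO — newest first]: 274 @ $15 + 136 @ $9 + 1 @ $10 + 106 @ $9 = $6,298
Total COGS = $1,908 + $6,268 + $6,298 = $14,474
Ending inventory: 139 @ $8 + 23 @ $9 + 217 @ $19 = $5,442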